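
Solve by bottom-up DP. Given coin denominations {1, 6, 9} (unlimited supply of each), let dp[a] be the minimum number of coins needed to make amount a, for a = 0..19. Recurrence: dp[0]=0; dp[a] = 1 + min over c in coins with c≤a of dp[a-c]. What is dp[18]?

 a  0  1  2  3  4  5  6  7  8  9 10 11 12 13 14 15 16 17 18 19
dp  0  1  2  3  4  5  1  2  3  1  2  3  2  3  4  2  3  4  2  3

2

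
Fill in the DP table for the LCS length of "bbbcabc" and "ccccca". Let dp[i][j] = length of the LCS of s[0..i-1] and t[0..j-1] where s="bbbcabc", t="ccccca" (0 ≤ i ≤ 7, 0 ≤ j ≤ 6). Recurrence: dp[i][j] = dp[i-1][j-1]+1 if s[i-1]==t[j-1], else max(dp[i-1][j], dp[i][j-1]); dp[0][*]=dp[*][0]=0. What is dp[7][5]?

2

   ''  c  c  c  c  c  a
''  0  0  0  0  0  0  0
 b  0  0  0  0  0  0  0
 b  0  0  0  0  0  0  0
 b  0  0  0  0  0  0  0
 c  0  1  1  1  1  1  1
 a  0  1  1  1  1  1  2
 b  0  1  1  1  1  1  2
 c  0  1  2  2  2  2  2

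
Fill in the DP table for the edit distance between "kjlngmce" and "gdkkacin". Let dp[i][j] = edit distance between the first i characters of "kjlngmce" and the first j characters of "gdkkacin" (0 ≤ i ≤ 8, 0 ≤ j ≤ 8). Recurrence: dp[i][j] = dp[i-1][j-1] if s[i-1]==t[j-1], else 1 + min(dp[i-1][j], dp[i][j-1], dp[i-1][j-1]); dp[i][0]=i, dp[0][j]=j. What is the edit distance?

8

   ''  g  d  k  k  a  c  i  n
''  0  1  2  3  4  5  6  7  8
 k  1  1  2  2  3  4  5  6  7
 j  2  2  2  3  3  4  5  6  7
 l  3  3  3  3  4  4  5  6  7
 n  4  4  4  4  4  5  5  6  6
 g  5  4  5  5  5  5  6  6  7
 m  6  5  5  6  6  6  6  7  7
 c  7  6  6  6  7  7  6  7  8
 e  8  7  7  7  7  8  7  7  8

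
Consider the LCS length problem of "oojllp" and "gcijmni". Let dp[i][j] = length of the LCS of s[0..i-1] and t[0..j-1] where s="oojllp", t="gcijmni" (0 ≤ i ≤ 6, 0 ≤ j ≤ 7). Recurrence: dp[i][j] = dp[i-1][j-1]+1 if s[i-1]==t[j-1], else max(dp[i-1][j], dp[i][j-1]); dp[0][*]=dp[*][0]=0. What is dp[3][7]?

1

   ''  g  c  i  j  m  n  i
''  0  0  0  0  0  0  0  0
 o  0  0  0  0  0  0  0  0
 o  0  0  0  0  0  0  0  0
 j  0  0  0  0  1  1  1  1
 l  0  0  0  0  1  1  1  1
 l  0  0  0  0  1  1  1  1
 p  0  0  0  0  1  1  1  1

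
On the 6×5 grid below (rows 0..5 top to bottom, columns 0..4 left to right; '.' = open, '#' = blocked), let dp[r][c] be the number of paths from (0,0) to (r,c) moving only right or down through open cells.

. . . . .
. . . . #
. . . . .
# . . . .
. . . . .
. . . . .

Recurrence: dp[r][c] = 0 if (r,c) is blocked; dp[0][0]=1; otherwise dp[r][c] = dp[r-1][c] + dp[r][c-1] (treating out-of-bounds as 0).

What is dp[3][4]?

r\c   0   1   2   3   4
  0   1   1   1   1   1
  1   1   2   3   4   0
  2   1   3   6  10  10
  3   0   3   9  19  29
  4   0   3  12  31  60
  5   0   3  15  46 106

29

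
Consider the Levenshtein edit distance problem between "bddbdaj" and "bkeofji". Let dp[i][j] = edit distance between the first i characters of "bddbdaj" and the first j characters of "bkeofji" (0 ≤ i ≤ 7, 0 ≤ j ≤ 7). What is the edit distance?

   ''  b  k  e  o  f  j  i
''  0  1  2  3  4  5  6  7
 b  1  0  1  2  3  4  5  6
 d  2  1  1  2  3  4  5  6
 d  3  2  2  2  3  4  5  6
 b  4  3  3  3  3  4  5  6
 d  5  4  4  4  4  4  5  6
 a  6  5  5  5  5  5  5  6
 j  7  6  6  6  6  6  5  6

6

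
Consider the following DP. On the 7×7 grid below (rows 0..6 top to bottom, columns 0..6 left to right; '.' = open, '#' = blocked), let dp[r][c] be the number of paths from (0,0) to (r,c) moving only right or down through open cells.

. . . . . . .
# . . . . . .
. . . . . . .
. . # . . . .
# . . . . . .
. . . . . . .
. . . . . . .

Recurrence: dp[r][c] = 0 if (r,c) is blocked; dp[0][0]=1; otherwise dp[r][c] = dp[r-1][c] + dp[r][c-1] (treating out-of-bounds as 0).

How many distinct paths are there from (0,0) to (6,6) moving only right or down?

322

r\c   0   1   2   3   4   5   6
  0   1   1   1   1   1   1   1
  1   0   1   2   3   4   5   6
  2   0   1   3   6  10  15  21
  3   0   1   0   6  16  31  52
  4   0   1   1   7  23  54 106
  5   0   1   2   9  32  86 192
  6   0   1   3  12  44 130 322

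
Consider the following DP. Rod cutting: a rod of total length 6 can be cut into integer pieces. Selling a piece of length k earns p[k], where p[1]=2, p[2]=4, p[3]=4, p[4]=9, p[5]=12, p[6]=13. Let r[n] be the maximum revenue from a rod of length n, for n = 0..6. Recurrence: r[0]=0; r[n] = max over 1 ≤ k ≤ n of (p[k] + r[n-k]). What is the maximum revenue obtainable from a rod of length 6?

14

   n    0    1    2    3    4    5    6
r[n]    0    2    4    6    9   12   14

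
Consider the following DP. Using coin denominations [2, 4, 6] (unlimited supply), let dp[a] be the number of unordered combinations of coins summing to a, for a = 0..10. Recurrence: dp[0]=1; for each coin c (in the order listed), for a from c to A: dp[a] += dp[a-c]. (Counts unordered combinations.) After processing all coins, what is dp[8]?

after  coin     0     1     2     3     4     5     6     7     8     9    10
          2     1     0     1     0     1     0     1     0     1     0     1
          4     1     0     1     0     2     0     2     0     3     0     3
          6     1     0     1     0     2     0     3     0     4     0     5

4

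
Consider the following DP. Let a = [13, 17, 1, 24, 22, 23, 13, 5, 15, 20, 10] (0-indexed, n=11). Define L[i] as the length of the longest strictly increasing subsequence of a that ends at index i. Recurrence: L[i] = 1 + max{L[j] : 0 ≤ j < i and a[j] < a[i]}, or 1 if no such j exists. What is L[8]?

3

   i    0    1    2    3    4    5    6    7    8    9   10
a[i]   13   17    1   24   22   23   13    5   15   20   10
L[i]    1    2    1    3    3    4    2    2    3    4    3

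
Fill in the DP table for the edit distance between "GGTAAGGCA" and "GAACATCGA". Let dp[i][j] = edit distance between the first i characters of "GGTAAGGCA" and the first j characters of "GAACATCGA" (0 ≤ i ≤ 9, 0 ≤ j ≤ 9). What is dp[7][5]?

   ''  G  A  A  C  A  T  C  G  A
''  0  1  2  3  4  5  6  7  8  9
 G  1  0  1  2  3  4  5  6  7  8
 G  2  1  1  2  3  4  5  6  6  7
 T  3  2  2  2  3  4  4  5  6  7
 A  4  3  2  2  3  3  4  5  6  6
 A  5  4  3  2  3  3  4  5  6  6
 G  6  5  4  3  3  4  4  5  5  6
 G  7  6  5  4  4  4  5  5  5  6
 C  8  7  6  5  4  5  5  5  6  6
 A  9  8  7  6  5  4  5  6  6  6

4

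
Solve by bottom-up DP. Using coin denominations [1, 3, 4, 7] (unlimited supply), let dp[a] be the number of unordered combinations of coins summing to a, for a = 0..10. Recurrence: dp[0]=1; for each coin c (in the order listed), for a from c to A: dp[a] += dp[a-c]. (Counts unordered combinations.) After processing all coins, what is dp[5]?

3

after  coin     0     1     2     3     4     5     6     7     8     9    10
          1     1     1     1     1     1     1     1     1     1     1     1
          3     1     1     1     2     2     2     3     3     3     4     4
          4     1     1     1     2     3     3     4     5     6     7     8
          7     1     1     1     2     3     3     4     6     7     8    10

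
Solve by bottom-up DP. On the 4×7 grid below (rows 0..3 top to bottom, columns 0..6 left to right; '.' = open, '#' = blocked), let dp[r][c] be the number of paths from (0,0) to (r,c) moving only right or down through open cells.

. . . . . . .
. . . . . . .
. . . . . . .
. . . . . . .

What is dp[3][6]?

84

r\c   0   1   2   3   4   5   6
  0   1   1   1   1   1   1   1
  1   1   2   3   4   5   6   7
  2   1   3   6  10  15  21  28
  3   1   4  10  20  35  56  84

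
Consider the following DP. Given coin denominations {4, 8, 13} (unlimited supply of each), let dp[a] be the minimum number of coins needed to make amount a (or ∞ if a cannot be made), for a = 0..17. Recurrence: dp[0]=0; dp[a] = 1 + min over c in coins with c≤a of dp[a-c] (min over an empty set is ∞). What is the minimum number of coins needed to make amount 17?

 a  0  1  2  3  4  5  6  7  8  9 10 11 12 13 14 15 16 17
dp  0  -  -  -  1  -  -  -  1  -  -  -  2  1  -  -  2  2
(- denotes ∞ / unreachable)

2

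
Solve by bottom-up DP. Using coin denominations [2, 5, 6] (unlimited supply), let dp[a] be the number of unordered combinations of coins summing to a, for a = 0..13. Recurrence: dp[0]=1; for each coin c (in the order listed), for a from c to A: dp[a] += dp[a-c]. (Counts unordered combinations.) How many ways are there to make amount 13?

2

after  coin     0     1     2     3     4     5     6     7     8     9    10    11    12    13
          2     1     0     1     0     1     0     1     0     1     0     1     0     1     0
          5     1     0     1     0     1     1     1     1     1     1     2     1     2     1
          6     1     0     1     0     1     1     2     1     2     1     3     2     4     2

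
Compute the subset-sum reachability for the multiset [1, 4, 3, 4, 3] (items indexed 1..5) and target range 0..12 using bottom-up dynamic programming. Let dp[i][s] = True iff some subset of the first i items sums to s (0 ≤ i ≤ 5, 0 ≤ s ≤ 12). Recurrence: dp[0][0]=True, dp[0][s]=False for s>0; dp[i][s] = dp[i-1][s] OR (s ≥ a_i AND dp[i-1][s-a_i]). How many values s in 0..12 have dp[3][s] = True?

i\s   0   1   2   3   4   5   6   7   8   9  10  11  12
  0   T   F   F   F   F   F   F   F   F   F   F   F   F
  1   T   T   F   F   F   F   F   F   F   F   F   F   F
  2   T   T   F   F   T   T   F   F   F   F   F   F   F
  3   T   T   F   T   T   T   F   T   T   F   F   F   F
  4   T   T   F   T   T   T   F   T   T   T   F   T   T
  5   T   T   F   T   T   T   T   T   T   T   T   T   T

7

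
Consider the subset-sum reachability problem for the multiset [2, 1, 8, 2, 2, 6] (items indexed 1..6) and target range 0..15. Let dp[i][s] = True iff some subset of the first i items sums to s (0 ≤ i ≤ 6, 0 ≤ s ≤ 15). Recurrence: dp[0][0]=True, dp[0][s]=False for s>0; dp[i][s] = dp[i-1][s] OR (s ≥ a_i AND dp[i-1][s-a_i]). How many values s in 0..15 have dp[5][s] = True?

i\s   0   1   2   3   4   5   6   7   8   9  10  11  12  13  14  15
  0   T   F   F   F   F   F   F   F   F   F   F   F   F   F   F   F
  1   T   F   T   F   F   F   F   F   F   F   F   F   F   F   F   F
  2   T   T   T   T   F   F   F   F   F   F   F   F   F   F   F   F
  3   T   T   T   T   F   F   F   F   T   T   T   T   F   F   F   F
  4   T   T   T   T   T   T   F   F   T   T   T   T   T   T   F   F
  5   T   T   T   T   T   T   T   T   T   T   T   T   T   T   T   T
  6   T   T   T   T   T   T   T   T   T   T   T   T   T   T   T   T

16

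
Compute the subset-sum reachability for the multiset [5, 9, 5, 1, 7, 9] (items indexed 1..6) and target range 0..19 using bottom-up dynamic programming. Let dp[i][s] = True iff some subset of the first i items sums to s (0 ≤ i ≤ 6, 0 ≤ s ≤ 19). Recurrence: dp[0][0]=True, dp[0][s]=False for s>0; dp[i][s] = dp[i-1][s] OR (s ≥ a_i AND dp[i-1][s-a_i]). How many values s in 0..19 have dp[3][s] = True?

i\s   0   1   2   3   4   5   6   7   8   9  10  11  12  13  14  15  16  17  18  19
  0   T   F   F   F   F   F   F   F   F   F   F   F   F   F   F   F   F   F   F   F
  1   T   F   F   F   F   T   F   F   F   F   F   F   F   F   F   F   F   F   F   F
  2   T   F   F   F   F   T   F   F   F   T   F   F   F   F   T   F   F   F   F   F
  3   T   F   F   F   F   T   F   F   F   T   T   F   F   F   T   F   F   F   F   T
  4   T   T   F   F   F   T   T   F   F   T   T   T   F   F   T   T   F   F   F   T
  5   T   T   F   F   F   T   T   T   T   T   T   T   T   T   T   T   T   T   T   T
  6   T   T   F   F   F   T   T   T   T   T   T   T   T   T   T   T   T   T   T   T

6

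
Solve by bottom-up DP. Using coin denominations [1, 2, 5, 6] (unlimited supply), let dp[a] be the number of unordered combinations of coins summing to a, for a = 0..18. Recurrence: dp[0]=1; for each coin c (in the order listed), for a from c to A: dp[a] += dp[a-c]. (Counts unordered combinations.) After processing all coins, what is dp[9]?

10

after  coin     0     1     2     3     4     5     6     7     8     9    10    11    12    13    14    15    16    17    18
          1     1     1     1     1     1     1     1     1     1     1     1     1     1     1     1     1     1     1     1
          2     1     1     2     2     3     3     4     4     5     5     6     6     7     7     8     8     9     9    10
          5     1     1     2     2     3     4     5     6     7     8    10    11    13    14    16    18    20    22    24
          6     1     1     2     2     3     4     6     7     9    10    13    15    19    21    25    28    33    37    43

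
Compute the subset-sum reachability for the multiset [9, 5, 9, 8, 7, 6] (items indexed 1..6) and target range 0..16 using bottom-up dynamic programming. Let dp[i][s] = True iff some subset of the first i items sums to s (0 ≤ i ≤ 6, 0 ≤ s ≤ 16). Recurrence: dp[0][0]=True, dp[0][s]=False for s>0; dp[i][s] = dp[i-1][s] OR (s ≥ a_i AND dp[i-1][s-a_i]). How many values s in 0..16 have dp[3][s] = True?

4

i\s   0   1   2   3   4   5   6   7   8   9  10  11  12  13  14  15  16
  0   T   F   F   F   F   F   F   F   F   F   F   F   F   F   F   F   F
  1   T   F   F   F   F   F   F   F   F   T   F   F   F   F   F   F   F
  2   T   F   F   F   F   T   F   F   F   T   F   F   F   F   T   F   F
  3   T   F   F   F   F   T   F   F   F   T   F   F   F   F   T   F   F
  4   T   F   F   F   F   T   F   F   T   T   F   F   F   T   T   F   F
  5   T   F   F   F   F   T   F   T   T   T   F   F   T   T   T   T   T
  6   T   F   F   F   F   T   T   T   T   T   F   T   T   T   T   T   T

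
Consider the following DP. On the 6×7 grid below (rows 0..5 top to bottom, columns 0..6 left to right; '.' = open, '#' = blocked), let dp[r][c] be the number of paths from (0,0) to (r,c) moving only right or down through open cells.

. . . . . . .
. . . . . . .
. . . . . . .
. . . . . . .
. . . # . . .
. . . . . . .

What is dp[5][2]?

r\c   0   1   2   3   4   5   6
  0   1   1   1   1   1   1   1
  1   1   2   3   4   5   6   7
  2   1   3   6  10  15  21  28
  3   1   4  10  20  35  56  84
  4   1   5  15   0  35  91 175
  5   1   6  21  21  56 147 322

21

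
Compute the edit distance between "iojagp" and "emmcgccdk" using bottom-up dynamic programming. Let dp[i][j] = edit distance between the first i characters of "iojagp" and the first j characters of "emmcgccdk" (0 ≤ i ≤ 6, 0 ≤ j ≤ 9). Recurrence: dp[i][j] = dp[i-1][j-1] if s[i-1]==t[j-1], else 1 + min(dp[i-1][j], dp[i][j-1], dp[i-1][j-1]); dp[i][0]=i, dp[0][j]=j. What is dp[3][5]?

5

   ''  e  m  m  c  g  c  c  d  k
''  0  1  2  3  4  5  6  7  8  9
 i  1  1  2  3  4  5  6  7  8  9
 o  2  2  2  3  4  5  6  7  8  9
 j  3  3  3  3  4  5  6  7  8  9
 a  4  4  4  4  4  5  6  7  8  9
 g  5  5  5  5  5  4  5  6  7  8
 p  6  6  6  6  6  5  5  6  7  8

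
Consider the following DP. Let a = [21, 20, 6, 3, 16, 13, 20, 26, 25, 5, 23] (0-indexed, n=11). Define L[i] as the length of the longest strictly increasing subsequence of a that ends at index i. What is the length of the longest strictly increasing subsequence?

4

   i    0    1    2    3    4    5    6    7    8    9   10
a[i]   21   20    6    3   16   13   20   26   25    5   23
L[i]    1    1    1    1    2    2    3    4    4    2    4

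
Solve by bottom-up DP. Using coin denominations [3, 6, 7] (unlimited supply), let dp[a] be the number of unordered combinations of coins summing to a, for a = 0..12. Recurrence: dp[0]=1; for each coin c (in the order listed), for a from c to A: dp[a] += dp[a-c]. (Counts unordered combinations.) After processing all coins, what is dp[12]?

after  coin     0     1     2     3     4     5     6     7     8     9    10    11    12
          3     1     0     0     1     0     0     1     0     0     1     0     0     1
          6     1     0     0     1     0     0     2     0     0     2     0     0     3
          7     1     0     0     1     0     0     2     1     0     2     1     0     3

3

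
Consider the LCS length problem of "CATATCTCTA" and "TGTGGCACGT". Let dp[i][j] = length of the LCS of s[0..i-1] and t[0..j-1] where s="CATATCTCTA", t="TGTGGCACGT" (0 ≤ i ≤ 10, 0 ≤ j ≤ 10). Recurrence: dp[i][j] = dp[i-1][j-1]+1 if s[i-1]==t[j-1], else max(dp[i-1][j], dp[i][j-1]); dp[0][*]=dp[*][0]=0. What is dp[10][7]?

   ''  T  G  T  G  G  C  A  C  G  T
''  0  0  0  0  0  0  0  0  0  0  0
 C  0  0  0  0  0  0  1  1  1  1  1
 A  0  0  0  0  0  0  1  2  2  2  2
 T  0  1  1  1  1  1  1  2  2  2  3
 A  0  1  1  1  1  1  1  2  2  2  3
 T  0  1  1  2  2  2  2  2  2  2  3
 C  0  1  1  2  2  2  3  3  3  3  3
 T  0  1  1  2  2  2  3  3  3  3  4
 C  0  1  1  2  2  2  3  3  4  4  4
 T  0  1  1  2  2  2  3  3  4  4  5
 A  0  1  1  2  2  2  3  4  4  4  5

4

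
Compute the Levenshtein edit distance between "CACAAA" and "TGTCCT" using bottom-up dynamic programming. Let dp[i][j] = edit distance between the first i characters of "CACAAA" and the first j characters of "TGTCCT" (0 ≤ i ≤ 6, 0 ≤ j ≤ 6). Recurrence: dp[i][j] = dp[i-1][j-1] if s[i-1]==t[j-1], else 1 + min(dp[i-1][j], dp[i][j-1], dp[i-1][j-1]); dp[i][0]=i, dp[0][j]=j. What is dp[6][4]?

   ''  T  G  T  C  C  T
''  0  1  2  3  4  5  6
 C  1  1  2  3  3  4  5
 A  2  2  2  3  4  4  5
 C  3  3  3  3  3  4  5
 A  4  4  4  4  4  4  5
 A  5  5  5  5  5  5  5
 A  6  6  6  6  6  6  6

6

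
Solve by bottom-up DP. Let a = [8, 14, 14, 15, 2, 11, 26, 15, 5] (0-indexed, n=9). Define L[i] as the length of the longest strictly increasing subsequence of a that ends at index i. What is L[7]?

3

   i    0    1    2    3    4    5    6    7    8
a[i]    8   14   14   15    2   11   26   15    5
L[i]    1    2    2    3    1    2    4    3    2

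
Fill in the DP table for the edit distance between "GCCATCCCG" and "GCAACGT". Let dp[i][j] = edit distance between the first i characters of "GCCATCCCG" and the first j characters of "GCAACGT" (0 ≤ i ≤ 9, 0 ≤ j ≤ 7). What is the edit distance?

   ''  G  C  A  A  C  G  T
''  0  1  2  3  4  5  6  7
 G  1  0  1  2  3  4  5  6
 C  2  1  0  1  2  3  4  5
 C  3  2  1  1  2  2  3  4
 A  4  3  2  1  1  2  3  4
 T  5  4  3  2  2  2  3  3
 C  6  5  4  3  3  2  3  4
 C  7  6  5  4  4  3  3  4
 C  8  7  6  5  5  4  4  4
 G  9  8  7  6  6  5  4  5

5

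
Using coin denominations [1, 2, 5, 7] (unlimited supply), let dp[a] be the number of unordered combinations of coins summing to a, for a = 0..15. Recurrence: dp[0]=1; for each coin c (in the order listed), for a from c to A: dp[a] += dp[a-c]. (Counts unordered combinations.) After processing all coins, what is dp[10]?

after  coin     0     1     2     3     4     5     6     7     8     9    10    11    12    13    14    15
          1     1     1     1     1     1     1     1     1     1     1     1     1     1     1     1     1
          2     1     1     2     2     3     3     4     4     5     5     6     6     7     7     8     8
          5     1     1     2     2     3     4     5     6     7     8    10    11    13    14    16    18
          7     1     1     2     2     3     4     5     7     8    10    12    14    17    19    23    26

12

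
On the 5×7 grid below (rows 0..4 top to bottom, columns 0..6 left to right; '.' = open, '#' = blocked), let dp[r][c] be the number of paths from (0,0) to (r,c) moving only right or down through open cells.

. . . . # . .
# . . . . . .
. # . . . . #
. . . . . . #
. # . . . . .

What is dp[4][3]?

9

r\c   0   1   2   3   4   5   6
  0   1   1   1   1   0   0   0
  1   0   1   2   3   3   3   3
  2   0   0   2   5   8  11   0
  3   0   0   2   7  15  26   0
  4   0   0   2   9  24  50  50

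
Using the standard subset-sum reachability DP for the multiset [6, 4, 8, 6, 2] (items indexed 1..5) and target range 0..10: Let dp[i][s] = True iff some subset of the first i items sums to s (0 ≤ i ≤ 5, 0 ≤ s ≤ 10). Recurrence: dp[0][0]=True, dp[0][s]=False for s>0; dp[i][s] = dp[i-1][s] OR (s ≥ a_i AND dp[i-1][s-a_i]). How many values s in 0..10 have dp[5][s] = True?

i\s   0   1   2   3   4   5   6   7   8   9  10
  0   T   F   F   F   F   F   F   F   F   F   F
  1   T   F   F   F   F   F   T   F   F   F   F
  2   T   F   F   F   T   F   T   F   F   F   T
  3   T   F   F   F   T   F   T   F   T   F   T
  4   T   F   F   F   T   F   T   F   T   F   T
  5   T   F   T   F   T   F   T   F   T   F   T

6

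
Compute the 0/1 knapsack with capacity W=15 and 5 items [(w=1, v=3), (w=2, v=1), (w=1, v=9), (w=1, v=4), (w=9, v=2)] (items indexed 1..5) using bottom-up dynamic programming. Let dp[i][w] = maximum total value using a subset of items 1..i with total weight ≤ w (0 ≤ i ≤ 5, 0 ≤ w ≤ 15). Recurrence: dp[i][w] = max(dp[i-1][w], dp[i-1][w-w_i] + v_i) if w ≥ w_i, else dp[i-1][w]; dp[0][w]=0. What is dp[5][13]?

18

i\w   0   1   2   3   4   5   6   7   8   9  10  11  12  13  14  15
  0   0   0   0   0   0   0   0   0   0   0   0   0   0   0   0   0
  1   0   3   3   3   3   3   3   3   3   3   3   3   3   3   3   3
  2   0   3   3   4   4   4   4   4   4   4   4   4   4   4   4   4
  3   0   9  12  12  13  13  13  13  13  13  13  13  13  13  13  13
  4   0   9  13  16  16  17  17  17  17  17  17  17  17  17  17  17
  5   0   9  13  16  16  17  17  17  17  17  17  17  18  18  19  19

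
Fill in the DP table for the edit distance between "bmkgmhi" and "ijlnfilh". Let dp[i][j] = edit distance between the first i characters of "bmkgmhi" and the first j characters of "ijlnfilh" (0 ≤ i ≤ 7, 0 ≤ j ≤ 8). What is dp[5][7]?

   ''  i  j  l  n  f  i  l  h
''  0  1  2  3  4  5  6  7  8
 b  1  1  2  3  4  5  6  7  8
 m  2  2  2  3  4  5  6  7  8
 k  3  3  3  3  4  5  6  7  8
 g  4  4  4  4  4  5  6  7  8
 m  5  5  5  5  5  5  6  7  8
 h  6  6  6  6  6  6  6  7  7
 i  7  6  7  7  7  7  6  7  8

7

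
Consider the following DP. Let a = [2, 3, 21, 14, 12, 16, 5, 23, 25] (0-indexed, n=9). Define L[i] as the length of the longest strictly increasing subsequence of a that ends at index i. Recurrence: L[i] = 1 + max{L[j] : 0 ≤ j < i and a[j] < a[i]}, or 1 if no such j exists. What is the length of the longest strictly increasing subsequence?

6

   i    0    1    2    3    4    5    6    7    8
a[i]    2    3   21   14   12   16    5   23   25
L[i]    1    2    3    3    3    4    3    5    6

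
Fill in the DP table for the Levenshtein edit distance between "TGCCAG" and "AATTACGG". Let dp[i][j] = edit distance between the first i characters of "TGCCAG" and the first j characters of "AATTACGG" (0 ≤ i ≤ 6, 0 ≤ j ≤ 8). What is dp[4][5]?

5

   ''  A  A  T  T  A  C  G  G
''  0  1  2  3  4  5  6  7  8
 T  1  1  2  2  3  4  5  6  7
 G  2  2  2  3  3  4  5  5  6
 C  3  3  3  3  4  4  4  5  6
 C  4  4  4  4  4  5  4  5  6
 A  5  4  4  5  5  4  5  5  6
 G  6  5  5  5  6  5  5  5  5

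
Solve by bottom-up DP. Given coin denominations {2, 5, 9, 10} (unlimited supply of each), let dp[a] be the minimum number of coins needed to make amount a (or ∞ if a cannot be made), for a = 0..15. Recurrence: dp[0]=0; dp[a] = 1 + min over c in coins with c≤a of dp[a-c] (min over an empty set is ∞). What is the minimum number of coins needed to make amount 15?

2

 a  0  1  2  3  4  5  6  7  8  9 10 11 12 13 14 15
dp  0  -  1  -  2  1  3  2  4  1  1  2  2  3  2  2
(- denotes ∞ / unreachable)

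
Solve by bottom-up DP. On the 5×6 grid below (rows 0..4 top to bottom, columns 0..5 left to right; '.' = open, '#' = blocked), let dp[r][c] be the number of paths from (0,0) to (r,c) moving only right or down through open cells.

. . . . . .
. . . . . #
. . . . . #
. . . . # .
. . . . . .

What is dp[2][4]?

r\c   0   1   2   3   4   5
  0   1   1   1   1   1   1
  1   1   2   3   4   5   0
  2   1   3   6  10  15   0
  3   1   4  10  20   0   0
  4   1   5  15  35  35  35

15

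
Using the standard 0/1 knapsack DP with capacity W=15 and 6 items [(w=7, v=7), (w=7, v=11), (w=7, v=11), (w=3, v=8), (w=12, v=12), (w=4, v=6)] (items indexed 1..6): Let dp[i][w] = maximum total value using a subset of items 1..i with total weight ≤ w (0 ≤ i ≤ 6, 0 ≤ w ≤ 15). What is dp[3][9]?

i\w   0   1   2   3   4   5   6   7   8   9  10  11  12  13  14  15
  0   0   0   0   0   0   0   0   0   0   0   0   0   0   0   0   0
  1   0   0   0   0   0   0   0   7   7   7   7   7   7   7   7   7
  2   0   0   0   0   0   0   0  11  11  11  11  11  11  11  18  18
  3   0   0   0   0   0   0   0  11  11  11  11  11  11  11  22  22
  4   0   0   0   8   8   8   8  11  11  11  19  19  19  19  22  22
  5   0   0   0   8   8   8   8  11  11  11  19  19  19  19  22  22
  6   0   0   0   8   8   8   8  14  14  14  19  19  19  19  25  25

11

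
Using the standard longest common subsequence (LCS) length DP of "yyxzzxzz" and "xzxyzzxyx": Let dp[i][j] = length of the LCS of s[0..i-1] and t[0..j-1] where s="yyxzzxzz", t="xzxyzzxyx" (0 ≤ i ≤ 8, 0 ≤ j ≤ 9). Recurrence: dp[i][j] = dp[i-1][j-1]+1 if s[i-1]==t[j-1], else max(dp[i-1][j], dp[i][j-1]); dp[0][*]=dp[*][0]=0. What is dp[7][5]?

   ''  x  z  x  y  z  z  x  y  x
''  0  0  0  0  0  0  0  0  0  0
 y  0  0  0  0  1  1  1  1  1  1
 y  0  0  0  0  1  1  1  1  2  2
 x  0  1  1  1  1  1  1  2  2  3
 z  0  1  2  2  2  2  2  2  2  3
 z  0  1  2  2  2  3  3  3  3  3
 x  0  1  2  3  3  3  3  4  4  4
 z  0  1  2  3  3  4  4  4  4  4
 z  0  1  2  3  3  4  5  5  5  5

4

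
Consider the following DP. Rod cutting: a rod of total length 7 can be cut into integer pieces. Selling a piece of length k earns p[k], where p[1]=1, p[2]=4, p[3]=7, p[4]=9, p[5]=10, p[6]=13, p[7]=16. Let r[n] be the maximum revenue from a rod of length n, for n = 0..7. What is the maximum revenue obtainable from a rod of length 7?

16

   n    0    1    2    3    4    5    6    7
r[n]    0    1    4    7    9   11   14   16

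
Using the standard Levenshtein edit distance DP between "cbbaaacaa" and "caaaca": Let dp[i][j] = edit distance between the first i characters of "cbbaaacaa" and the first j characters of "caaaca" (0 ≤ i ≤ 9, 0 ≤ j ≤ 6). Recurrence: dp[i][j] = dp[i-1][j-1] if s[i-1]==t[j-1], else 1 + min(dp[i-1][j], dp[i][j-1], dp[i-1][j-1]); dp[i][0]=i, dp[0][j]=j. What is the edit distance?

   ''  c  a  a  a  c  a
''  0  1  2  3  4  5  6
 c  1  0  1  2  3  4  5
 b  2  1  1  2  3  4  5
 b  3  2  2  2  3  4  5
 a  4  3  2  2  2  3  4
 a  5  4  3  2  2  3  3
 a  6  5  4  3  2  3  3
 c  7  6  5  4  3  2  3
 a  8  7  6  5  4  3  2
 a  9  8  7  6  5  4  3

3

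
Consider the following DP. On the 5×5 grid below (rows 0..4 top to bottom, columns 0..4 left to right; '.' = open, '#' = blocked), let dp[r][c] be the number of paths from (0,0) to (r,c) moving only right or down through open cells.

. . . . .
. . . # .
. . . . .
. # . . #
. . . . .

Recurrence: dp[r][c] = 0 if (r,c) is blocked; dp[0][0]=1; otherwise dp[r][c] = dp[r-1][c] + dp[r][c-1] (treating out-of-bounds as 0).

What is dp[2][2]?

6

r\c   0   1   2   3   4
  0   1   1   1   1   1
  1   1   2   3   0   1
  2   1   3   6   6   7
  3   1   0   6  12   0
  4   1   1   7  19  19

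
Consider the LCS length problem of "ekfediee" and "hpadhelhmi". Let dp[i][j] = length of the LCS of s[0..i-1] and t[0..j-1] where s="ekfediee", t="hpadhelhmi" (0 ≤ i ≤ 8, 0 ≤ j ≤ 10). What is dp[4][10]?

   ''  h  p  a  d  h  e  l  h  m  i
''  0  0  0  0  0  0  0  0  0  0  0
 e  0  0  0  0  0  0  1  1  1  1  1
 k  0  0  0  0  0  0  1  1  1  1  1
 f  0  0  0  0  0  0  1  1  1  1  1
 e  0  0  0  0  0  0  1  1  1  1  1
 d  0  0  0  0  1  1  1  1  1  1  1
 i  0  0  0  0  1  1  1  1  1  1  2
 e  0  0  0  0  1  1  2  2  2  2  2
 e  0  0  0  0  1  1  2  2  2  2  2

1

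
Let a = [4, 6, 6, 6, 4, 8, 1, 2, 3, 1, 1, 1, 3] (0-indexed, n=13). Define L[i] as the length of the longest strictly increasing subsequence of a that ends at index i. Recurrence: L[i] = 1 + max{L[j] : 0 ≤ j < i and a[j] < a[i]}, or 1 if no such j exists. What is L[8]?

   i    0    1    2    3    4    5    6    7    8    9   10   11   12
a[i]    4    6    6    6    4    8    1    2    3    1    1    1    3
L[i]    1    2    2    2    1    3    1    2    3    1    1    1    3

3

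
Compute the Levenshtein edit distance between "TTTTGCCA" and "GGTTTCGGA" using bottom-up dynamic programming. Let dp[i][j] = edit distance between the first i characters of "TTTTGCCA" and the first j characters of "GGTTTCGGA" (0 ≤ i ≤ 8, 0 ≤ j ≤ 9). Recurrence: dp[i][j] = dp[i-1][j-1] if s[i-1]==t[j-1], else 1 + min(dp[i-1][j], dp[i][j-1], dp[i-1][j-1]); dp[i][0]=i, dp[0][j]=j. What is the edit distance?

5

   ''  G  G  T  T  T  C  G  G  A
''  0  1  2  3  4  5  6  7  8  9
 T  1  1  2  2  3  4  5  6  7  8
 T  2  2  2  2  2  3  4  5  6  7
 T  3  3  3  2  2  2  3  4  5  6
 T  4  4  4  3  2  2  3  4  5  6
 G  5  4  4  4  3  3  3  3  4  5
 C  6  5  5  5  4  4  3  4  4  5
 C  7  6  6  6  5  5  4  4  5  5
 A  8  7  7  7  6  6  5  5  5  5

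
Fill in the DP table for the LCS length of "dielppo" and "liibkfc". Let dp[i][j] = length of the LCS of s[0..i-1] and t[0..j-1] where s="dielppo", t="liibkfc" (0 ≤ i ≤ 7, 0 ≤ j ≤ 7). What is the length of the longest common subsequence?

   ''  l  i  i  b  k  f  c
''  0  0  0  0  0  0  0  0
 d  0  0  0  0  0  0  0  0
 i  0  0  1  1  1  1  1  1
 e  0  0  1  1  1  1  1  1
 l  0  1  1  1  1  1  1  1
 p  0  1  1  1  1  1  1  1
 p  0  1  1  1  1  1  1  1
 o  0  1  1  1  1  1  1  1

1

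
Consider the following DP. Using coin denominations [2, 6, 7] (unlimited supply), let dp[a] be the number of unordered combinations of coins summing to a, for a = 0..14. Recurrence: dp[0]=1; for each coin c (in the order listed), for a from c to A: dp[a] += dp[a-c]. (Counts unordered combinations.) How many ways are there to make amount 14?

4

after  coin     0     1     2     3     4     5     6     7     8     9    10    11    12    13    14
          2     1     0     1     0     1     0     1     0     1     0     1     0     1     0     1
          6     1     0     1     0     1     0     2     0     2     0     2     0     3     0     3
          7     1     0     1     0     1     0     2     1     2     1     2     1     3     2     4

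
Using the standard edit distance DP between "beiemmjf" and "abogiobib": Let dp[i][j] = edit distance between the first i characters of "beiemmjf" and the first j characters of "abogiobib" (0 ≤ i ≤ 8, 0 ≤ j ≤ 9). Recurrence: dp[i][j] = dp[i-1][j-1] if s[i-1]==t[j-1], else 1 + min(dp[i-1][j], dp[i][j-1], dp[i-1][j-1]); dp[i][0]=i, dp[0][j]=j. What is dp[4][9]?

7

   ''  a  b  o  g  i  o  b  i  b
''  0  1  2  3  4  5  6  7  8  9
 b  1  1  1  2  3  4  5  6  7  8
 e  2  2  2  2  3  4  5  6  7  8
 i  3  3  3  3  3  3  4  5  6  7
 e  4  4  4  4  4  4  4  5  6  7
 m  5  5  5  5  5  5  5  5  6  7
 m  6  6  6  6  6  6  6  6  6  7
 j  7  7  7  7  7  7  7  7  7  7
 f  8  8  8  8  8  8  8  8  8  8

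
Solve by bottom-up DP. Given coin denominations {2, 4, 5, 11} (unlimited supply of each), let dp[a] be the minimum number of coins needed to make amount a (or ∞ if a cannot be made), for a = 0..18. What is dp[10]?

 a  0  1  2  3  4  5  6  7  8  9 10 11 12 13 14 15 16 17 18
dp  0  -  1  -  1  1  2  2  2  2  2  1  3  2  3  2  2  3  3
(- denotes ∞ / unreachable)

2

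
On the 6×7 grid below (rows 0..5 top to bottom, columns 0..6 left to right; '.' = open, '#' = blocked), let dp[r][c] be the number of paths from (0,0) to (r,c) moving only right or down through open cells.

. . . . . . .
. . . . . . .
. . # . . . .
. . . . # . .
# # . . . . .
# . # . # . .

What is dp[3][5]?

15

r\c   0   1   2   3   4   5   6
  0   1   1   1   1   1   1   1
  1   1   2   3   4   5   6   7
  2   1   3   0   4   9  15  22
  3   1   4   4   8   0  15  37
  4   0   0   4  12  12  27  64
  5   0   0   0  12   0  27  91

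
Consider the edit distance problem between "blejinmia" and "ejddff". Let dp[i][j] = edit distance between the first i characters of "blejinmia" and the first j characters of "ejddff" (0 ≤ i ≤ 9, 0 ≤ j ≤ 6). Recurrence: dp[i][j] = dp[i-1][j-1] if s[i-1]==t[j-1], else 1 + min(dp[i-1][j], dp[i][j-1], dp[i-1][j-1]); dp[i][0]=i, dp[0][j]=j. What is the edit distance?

7

   ''  e  j  d  d  f  f
''  0  1  2  3  4  5  6
 b  1  1  2  3  4  5  6
 l  2  2  2  3  4  5  6
 e  3  2  3  3  4  5  6
 j  4  3  2  3  4  5  6
 i  5  4  3  3  4  5  6
 n  6  5  4  4  4  5  6
 m  7  6  5  5  5  5  6
 i  8  7  6  6  6  6  6
 a  9  8  7  7  7  7  7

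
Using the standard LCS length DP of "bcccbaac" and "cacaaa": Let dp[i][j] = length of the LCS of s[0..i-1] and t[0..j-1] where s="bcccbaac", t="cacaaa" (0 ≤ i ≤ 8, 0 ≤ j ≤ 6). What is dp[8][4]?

3

   ''  c  a  c  a  a  a
''  0  0  0  0  0  0  0
 b  0  0  0  0  0  0  0
 c  0  1  1  1  1  1  1
 c  0  1  1  2  2  2  2
 c  0  1  1  2  2  2  2
 b  0  1  1  2  2  2  2
 a  0  1  2  2  3  3  3
 a  0  1  2  2  3  4  4
 c  0  1  2  3  3  4  4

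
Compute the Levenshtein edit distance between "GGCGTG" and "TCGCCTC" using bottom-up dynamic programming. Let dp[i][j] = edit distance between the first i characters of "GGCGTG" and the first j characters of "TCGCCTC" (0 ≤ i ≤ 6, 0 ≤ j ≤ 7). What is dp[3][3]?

   ''  T  C  G  C  C  T  C
''  0  1  2  3  4  5  6  7
 G  1  1  2  2  3  4  5  6
 G  2  2  2  2  3  4  5  6
 C  3  3  2  3  2  3  4  5
 G  4  4  3  2  3  3  4  5
 T  5  4  4  3  3  4  3  4
 G  6  5  5  4  4  4  4  4

3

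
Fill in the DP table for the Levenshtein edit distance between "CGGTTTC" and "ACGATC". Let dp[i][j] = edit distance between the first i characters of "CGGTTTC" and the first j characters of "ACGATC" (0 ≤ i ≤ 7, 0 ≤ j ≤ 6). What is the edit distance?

4

   ''  A  C  G  A  T  C
''  0  1  2  3  4  5  6
 C  1  1  1  2  3  4  5
 G  2  2  2  1  2  3  4
 G  3  3  3  2  2  3  4
 T  4  4  4  3  3  2  3
 T  5  5  5  4  4  3  3
 T  6  6  6  5  5  4  4
 C  7  7  6  6  6  5  4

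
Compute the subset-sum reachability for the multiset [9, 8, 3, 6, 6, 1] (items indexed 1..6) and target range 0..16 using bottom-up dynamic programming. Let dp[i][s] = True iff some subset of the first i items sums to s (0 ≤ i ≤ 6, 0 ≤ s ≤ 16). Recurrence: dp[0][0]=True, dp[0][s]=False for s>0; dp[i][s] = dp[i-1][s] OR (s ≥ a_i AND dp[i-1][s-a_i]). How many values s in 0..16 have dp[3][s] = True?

i\s   0   1   2   3   4   5   6   7   8   9  10  11  12  13  14  15  16
  0   T   F   F   F   F   F   F   F   F   F   F   F   F   F   F   F   F
  1   T   F   F   F   F   F   F   F   F   T   F   F   F   F   F   F   F
  2   T   F   F   F   F   F   F   F   T   T   F   F   F   F   F   F   F
  3   T   F   F   T   F   F   F   F   T   T   F   T   T   F   F   F   F
  4   T   F   F   T   F   F   T   F   T   T   F   T   T   F   T   T   F
  5   T   F   F   T   F   F   T   F   T   T   F   T   T   F   T   T   F
  6   T   T   F   T   T   F   T   T   T   T   T   T   T   T   T   T   T

6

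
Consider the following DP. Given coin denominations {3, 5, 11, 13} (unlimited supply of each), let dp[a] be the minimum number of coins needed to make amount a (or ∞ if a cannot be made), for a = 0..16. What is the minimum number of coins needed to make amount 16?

 a  0  1  2  3  4  5  6  7  8  9 10 11 12 13 14 15 16
dp  0  -  -  1  -  1  2  -  2  3  2  1  4  1  2  3  2
(- denotes ∞ / unreachable)

2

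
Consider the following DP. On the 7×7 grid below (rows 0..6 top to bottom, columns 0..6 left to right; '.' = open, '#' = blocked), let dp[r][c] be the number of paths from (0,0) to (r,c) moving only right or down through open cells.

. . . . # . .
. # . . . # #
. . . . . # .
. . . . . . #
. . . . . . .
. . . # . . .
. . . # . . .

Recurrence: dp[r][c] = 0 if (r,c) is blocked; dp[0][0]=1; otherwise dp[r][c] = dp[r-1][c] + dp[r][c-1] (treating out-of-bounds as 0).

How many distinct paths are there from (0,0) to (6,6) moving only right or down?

r\c   0   1   2   3   4   5   6
  0   1   1   1   1   0   0   0
  1   1   0   1   2   2   0   0
  2   1   1   2   4   6   0   0
  3   1   2   4   8  14  14   0
  4   1   3   7  15  29  43  43
  5   1   4  11   0  29  72 115
  6   1   5  16   0  29 101 216

216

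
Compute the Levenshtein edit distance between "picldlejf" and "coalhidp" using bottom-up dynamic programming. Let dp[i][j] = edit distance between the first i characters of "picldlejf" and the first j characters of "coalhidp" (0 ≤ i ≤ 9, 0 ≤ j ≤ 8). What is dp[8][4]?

6

   ''  c  o  a  l  h  i  d  p
''  0  1  2  3  4  5  6  7  8
 p  1  1  2  3  4  5  6  7  7
 i  2  2  2  3  4  5  5  6  7
 c  3  2  3  3  4  5  6  6  7
 l  4  3  3  4  3  4  5  6  7
 d  5  4  4  4  4  4  5  5  6
 l  6  5  5  5  4  5  5  6  6
 e  7  6  6  6  5  5  6  6  7
 j  8  7  7  7  6  6  6  7  7
 f  9  8  8  8  7  7  7  7  8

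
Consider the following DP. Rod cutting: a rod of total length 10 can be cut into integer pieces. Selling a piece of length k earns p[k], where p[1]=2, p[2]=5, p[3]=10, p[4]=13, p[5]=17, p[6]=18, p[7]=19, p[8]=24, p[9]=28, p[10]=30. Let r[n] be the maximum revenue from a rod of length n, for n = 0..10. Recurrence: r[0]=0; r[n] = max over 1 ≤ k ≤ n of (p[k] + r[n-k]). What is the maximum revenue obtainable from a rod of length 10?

34

   n    0    1    2    3    4    5    6    7    8    9   10
r[n]    0    2    5   10   13   17   20   23   27   30   34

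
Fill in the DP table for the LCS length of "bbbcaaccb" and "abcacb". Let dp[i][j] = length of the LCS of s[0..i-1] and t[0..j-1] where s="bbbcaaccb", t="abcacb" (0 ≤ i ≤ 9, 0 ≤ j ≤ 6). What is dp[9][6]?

   ''  a  b  c  a  c  b
''  0  0  0  0  0  0  0
 b  0  0  1  1  1  1  1
 b  0  0  1  1  1  1  2
 b  0  0  1  1  1  1  2
 c  0  0  1  2  2  2  2
 a  0  1  1  2  3  3  3
 a  0  1  1  2  3  3  3
 c  0  1  1  2  3  4  4
 c  0  1  1  2  3  4  4
 b  0  1  2  2  3  4  5

5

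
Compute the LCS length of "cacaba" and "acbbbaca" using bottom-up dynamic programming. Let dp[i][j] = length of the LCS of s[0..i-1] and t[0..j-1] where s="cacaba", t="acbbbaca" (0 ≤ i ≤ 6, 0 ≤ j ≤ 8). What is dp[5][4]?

   ''  a  c  b  b  b  a  c  a
''  0  0  0  0  0  0  0  0  0
 c  0  0  1  1  1  1  1  1  1
 a  0  1  1  1  1  1  2  2  2
 c  0  1  2  2  2  2  2  3  3
 a  0  1  2  2  2  2  3  3  4
 b  0  1  2  3  3  3  3  3  4
 a  0  1  2  3  3  3  4  4  4

3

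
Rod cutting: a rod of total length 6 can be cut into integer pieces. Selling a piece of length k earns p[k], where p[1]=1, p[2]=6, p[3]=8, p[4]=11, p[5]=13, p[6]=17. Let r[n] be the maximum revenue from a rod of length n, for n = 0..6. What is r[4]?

   n    0    1    2    3    4    5    6
r[n]    0    1    6    8   12   14   18

12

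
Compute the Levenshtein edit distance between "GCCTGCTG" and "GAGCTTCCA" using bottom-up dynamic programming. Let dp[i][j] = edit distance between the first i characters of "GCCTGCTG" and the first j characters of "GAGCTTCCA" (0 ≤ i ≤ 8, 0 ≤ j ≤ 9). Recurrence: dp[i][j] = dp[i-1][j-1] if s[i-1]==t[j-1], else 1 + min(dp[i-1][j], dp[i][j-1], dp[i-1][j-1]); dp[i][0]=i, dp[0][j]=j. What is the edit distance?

   ''  G  A  G  C  T  T  C  C  A
''  0  1  2  3  4  5  6  7  8  9
 G  1  0  1  2  3  4  5  6  7  8
 C  2  1  1  2  2  3  4  5  6  7
 C  3  2  2  2  2  3  4  4  5  6
 T  4  3  3  3  3  2  3  4  5  6
 G  5  4  4  3  4  3  3  4  5  6
 C  6  5  5  4  3  4  4  3  4  5
 T  7  6  6  5  4  3  4  4  4  5
 G  8  7  7  6  5  4  4  5  5  5

5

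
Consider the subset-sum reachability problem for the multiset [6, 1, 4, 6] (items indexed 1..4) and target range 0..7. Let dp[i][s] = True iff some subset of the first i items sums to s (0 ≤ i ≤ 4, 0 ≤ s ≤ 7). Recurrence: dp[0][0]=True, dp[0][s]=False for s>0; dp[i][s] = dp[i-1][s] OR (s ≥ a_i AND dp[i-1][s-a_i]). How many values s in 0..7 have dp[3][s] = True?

i\s   0   1   2   3   4   5   6   7
  0   T   F   F   F   F   F   F   F
  1   T   F   F   F   F   F   T   F
  2   T   T   F   F   F   F   T   T
  3   T   T   F   F   T   T   T   T
  4   T   T   F   F   T   T   T   T

6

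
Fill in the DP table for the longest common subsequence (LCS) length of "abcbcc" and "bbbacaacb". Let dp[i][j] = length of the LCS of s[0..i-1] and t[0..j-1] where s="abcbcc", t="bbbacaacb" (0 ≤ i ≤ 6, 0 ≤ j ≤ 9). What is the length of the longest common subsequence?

   ''  b  b  b  a  c  a  a  c  b
''  0  0  0  0  0  0  0  0  0  0
 a  0  0  0  0  1  1  1  1  1  1
 b  0  1  1  1  1  1  1  1  1  2
 c  0  1  1  1  1  2  2  2  2  2
 b  0  1  2  2  2  2  2  2  2  3
 c  0  1  2  2  2  3  3  3  3  3
 c  0  1  2  2  2  3  3  3  4  4

4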